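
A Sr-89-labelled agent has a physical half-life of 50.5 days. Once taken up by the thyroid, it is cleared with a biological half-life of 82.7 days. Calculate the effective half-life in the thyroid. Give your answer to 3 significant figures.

1/t_eff = 1/t_phys + 1/t_biol = 1/50.5 + 1/82.7 = 0.031894 per day.
t_eff = 50.5 × 82.7 / (50.5 + 82.7) ≈ 31.354 days.

31.4 days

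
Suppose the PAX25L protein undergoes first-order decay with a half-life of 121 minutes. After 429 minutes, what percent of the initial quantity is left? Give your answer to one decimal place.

n = 429/121 ≈ 3.5455 half-lives.
Fraction remaining = (1/2)^3.5455 ≈ 0.085647, i.e. 8.5647%.

8.6%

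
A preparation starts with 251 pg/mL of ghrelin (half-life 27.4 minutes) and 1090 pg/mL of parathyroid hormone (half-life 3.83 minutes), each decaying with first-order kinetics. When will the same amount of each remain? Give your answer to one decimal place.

Set 251·(1/2)^(t/27.4) = 1090·(1/2)^(t/3.83).
Taking log₂: log₂(251/1090) = t·(1/27.4 − 1/3.83).
log₂(0.23028) = -2.1186; 1/27.4 − 1/3.83 = -0.2246.
t = -2.1186 / -0.2246 ≈ 9.4326 minutes.

9.4 minutes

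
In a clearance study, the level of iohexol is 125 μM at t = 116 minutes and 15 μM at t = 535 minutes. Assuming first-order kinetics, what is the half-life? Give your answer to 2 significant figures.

Over Δt = 535 − 116 = 419 minutes, the level fell by a factor of 125/15 ≈ 8.3333.
n = log₂(8.3333) ≈ 3.0589 half-lives, so t½ = 419/3.0589 ≈ 136.98 minutes.

140 minutes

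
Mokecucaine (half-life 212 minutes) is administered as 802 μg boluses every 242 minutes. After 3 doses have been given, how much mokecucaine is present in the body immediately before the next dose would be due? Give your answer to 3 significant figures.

603 μg

The 3 doses were given 726, 484, 242 minutes ago.
Total = 802·(1/2)^(726/212) + 802·(1/2)^(484/212) + 802·(1/2)^(242/212)
      = 74.695 + 164.78 + 363.53 ≈ 603.01 μg.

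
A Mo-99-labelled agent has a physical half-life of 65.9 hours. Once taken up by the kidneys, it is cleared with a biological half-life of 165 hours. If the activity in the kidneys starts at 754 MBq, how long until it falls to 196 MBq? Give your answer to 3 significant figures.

91.5 hours

1/t_eff = 1/t_phys + 1/t_biol = 1/65.9 + 1/165 = 0.021235 per hour.
t_eff = 65.9 × 165 / (65.9 + 165) ≈ 47.092 hours.
n = log₂(754/196) ≈ 1.9437; t = 1.9437 × 47.092 ≈ 91.533 hours.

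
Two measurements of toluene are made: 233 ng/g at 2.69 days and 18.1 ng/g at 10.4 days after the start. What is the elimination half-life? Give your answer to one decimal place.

Over Δt = 10.4 − 2.69 = 7.71 days, the level fell by a factor of 233/18.1 ≈ 12.873.
n = log₂(12.873) ≈ 3.6863 half-lives, so t½ = 7.71/3.6863 ≈ 2.0915 days.

2.1 days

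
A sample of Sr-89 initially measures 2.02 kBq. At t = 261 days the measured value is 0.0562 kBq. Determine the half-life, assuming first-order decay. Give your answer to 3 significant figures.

50.5 days

A/A₀ = 0.0562/2.02 ≈ 0.027822.
n = log₂(35.943) ≈ 5.1676 half-lives elapsed in 261 days.
t½ = 261/5.1676 ≈ 50.507 days.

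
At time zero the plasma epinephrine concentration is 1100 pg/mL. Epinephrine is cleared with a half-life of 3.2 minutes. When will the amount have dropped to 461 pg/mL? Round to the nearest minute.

Fraction remaining = 461/1100 ≈ 0.41909.
n = log₂(1100/461) = ln(2.3861)/ln 2 ≈ 1.2547 half-lives.
t = n × t½ = 1.2547 × 3.2 ≈ 4.0149 minutes.

4 minutes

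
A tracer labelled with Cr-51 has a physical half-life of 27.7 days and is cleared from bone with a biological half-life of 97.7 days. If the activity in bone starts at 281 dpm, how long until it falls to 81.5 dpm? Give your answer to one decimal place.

1/t_eff = 1/t_phys + 1/t_biol = 1/27.7 + 1/97.7 = 0.046336 per day.
t_eff = 27.7 × 97.7 / (27.7 + 97.7) ≈ 21.581 days.
n = log₂(281/81.5) ≈ 1.7857; t = 1.7857 × 21.581 ≈ 38.538 days.

38.5 days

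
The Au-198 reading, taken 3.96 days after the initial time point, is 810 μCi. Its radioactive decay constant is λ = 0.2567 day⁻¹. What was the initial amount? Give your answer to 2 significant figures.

2200 μCi

t½ = ln 2 / λ = 0.69315 / 0.2567 ≈ 2.7002 days.
Number of half-lives elapsed: n = 3.96/2.7002 ≈ 1.4665.
A₀ = A × 2^n = 810 × 2^1.4665 = 810 × 2.7636 ≈ 2238.5 μCi.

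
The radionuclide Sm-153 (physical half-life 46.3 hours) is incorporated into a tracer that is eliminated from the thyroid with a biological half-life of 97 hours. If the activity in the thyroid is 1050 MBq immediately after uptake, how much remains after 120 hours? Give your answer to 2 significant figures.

1/t_eff = 1/t_phys + 1/t_biol = 1/46.3 + 1/97 = 0.031908 per hour.
t_eff = 46.3 × 97 / (46.3 + 97) ≈ 31.341 hours.
Remaining = 1050 × (1/2)^(120/31.341) = 1050 × (1/2)^3.8289 ≈ 73.888 MBq.

74 MBq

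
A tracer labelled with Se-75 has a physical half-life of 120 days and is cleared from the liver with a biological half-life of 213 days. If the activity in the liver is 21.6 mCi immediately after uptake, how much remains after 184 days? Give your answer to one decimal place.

1/t_eff = 1/t_phys + 1/t_biol = 1/120 + 1/213 = 0.013028 per day.
t_eff = 120 × 213 / (120 + 213) ≈ 76.757 days.
Remaining = 21.6 × (1/2)^(184/76.757) = 21.6 × (1/2)^2.3972 ≈ 4.1004 mCi.

4.1 mCi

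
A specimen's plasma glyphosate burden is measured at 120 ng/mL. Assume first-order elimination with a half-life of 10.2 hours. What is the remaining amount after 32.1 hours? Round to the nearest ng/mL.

Number of half-lives: n = 32.1/10.2 ≈ 3.1471.
Remaining = 120 × (1/2)^3.1471 = 120 × 0.11289 ≈ 13.546 ng/mL.

14 ng/mL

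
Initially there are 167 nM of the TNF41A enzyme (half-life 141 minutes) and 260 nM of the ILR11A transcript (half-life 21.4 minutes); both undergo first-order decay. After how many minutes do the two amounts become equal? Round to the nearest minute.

Set 167·(1/2)^(t/141) = 260·(1/2)^(t/21.4).
Taking log₂: log₂(167/260) = t·(1/141 − 1/21.4).
log₂(0.64231) = -0.63866; 1/141 − 1/21.4 = -0.039637.
t = -0.63866 / -0.039637 ≈ 16.113 minutes.

16 minutes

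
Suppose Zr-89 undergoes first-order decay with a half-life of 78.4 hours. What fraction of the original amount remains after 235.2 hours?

0.125

n = 235.2/78.4 ≈ 3 half-lives.
Fraction remaining = (1/2)^3 ≈ 0.125.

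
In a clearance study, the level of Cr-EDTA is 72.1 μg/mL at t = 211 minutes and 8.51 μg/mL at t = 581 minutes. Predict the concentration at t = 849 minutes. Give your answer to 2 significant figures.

1.8 μg/mL

Over Δt = 581 − 211 = 370 minutes, the level fell by a factor of 72.1/8.51 ≈ 8.4724.
n = log₂(8.4724) ≈ 3.0828 half-lives, so t½ = 370/3.0828 ≈ 120.02 minutes.
From t = 581 to t = 849: 8.51 × (1/2)^((849−581)/120.02) ≈ 1.8103 μg/mL.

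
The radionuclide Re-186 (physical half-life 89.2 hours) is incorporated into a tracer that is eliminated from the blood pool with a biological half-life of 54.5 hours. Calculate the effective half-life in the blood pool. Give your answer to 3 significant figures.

1/t_eff = 1/t_phys + 1/t_biol = 1/89.2 + 1/54.5 = 0.029559 per hour.
t_eff = 89.2 × 54.5 / (89.2 + 54.5) ≈ 33.83 hours.

33.8 hours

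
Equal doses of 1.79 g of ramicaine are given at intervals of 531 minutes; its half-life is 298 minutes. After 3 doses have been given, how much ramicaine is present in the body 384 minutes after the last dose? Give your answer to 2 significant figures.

The 3 doses were given 1446, 915, 384 minutes ago.
Total = 1.79·(1/2)^(1446/298) + 1.79·(1/2)^(915/298) + 1.79·(1/2)^(384/298)
      = 0.061966 + 0.21308 + 0.73274 ≈ 1.0078 g.

1.0 g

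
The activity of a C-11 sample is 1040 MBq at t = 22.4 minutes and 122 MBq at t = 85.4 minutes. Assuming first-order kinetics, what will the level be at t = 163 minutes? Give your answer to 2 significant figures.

Over Δt = 85.4 − 22.4 = 63 minutes, the level fell by a factor of 1040/122 ≈ 8.5246.
n = log₂(8.5246) ≈ 3.0916 half-lives, so t½ = 63/3.0916 ≈ 20.378 minutes.
From t = 85.4 to t = 163: 122 × (1/2)^((163−85.4)/20.378) ≈ 8.7098 MBq.

8.7 MBq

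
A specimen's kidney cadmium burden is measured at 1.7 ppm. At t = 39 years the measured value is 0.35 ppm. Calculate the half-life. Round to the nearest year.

A/A₀ = 0.35/1.7 ≈ 0.20588.
n = log₂(4.8571) ≈ 2.2801 half-lives elapsed in 39 years.
t½ = 39/2.2801 ≈ 17.104 years.

17 years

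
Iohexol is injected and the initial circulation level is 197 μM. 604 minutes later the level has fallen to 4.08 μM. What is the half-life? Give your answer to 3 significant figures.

108 minutes

A/A₀ = 4.08/197 ≈ 0.020711.
n = log₂(48.284) ≈ 5.5935 half-lives elapsed in 604 minutes.
t½ = 604/5.5935 ≈ 107.98 minutes.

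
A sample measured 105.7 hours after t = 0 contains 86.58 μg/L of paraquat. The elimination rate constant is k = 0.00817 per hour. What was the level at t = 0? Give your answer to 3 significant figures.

t½ = ln 2 / k = 0.69315 / 0.00817 ≈ 84.841 hours.
Number of half-lives elapsed: n = 105.7/84.841 ≈ 1.2459.
A₀ = A × 2^n = 86.58 × 2^1.2459 = 86.58 × 2.3716 ≈ 205.33 μg/L.

205 μg/L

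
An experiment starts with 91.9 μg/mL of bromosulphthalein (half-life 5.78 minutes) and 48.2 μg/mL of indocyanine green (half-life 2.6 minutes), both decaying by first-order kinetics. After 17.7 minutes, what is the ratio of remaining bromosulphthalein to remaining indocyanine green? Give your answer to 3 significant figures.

25.6

bromosulphthalein: 91.9 × (1/2)^(17.7/5.78) = 91.9 × (1/2)^3.0623 ≈ 11.002 μg/mL.
indocyanine green: 48.2 × (1/2)^(17.7/2.6) = 48.2 × (1/2)^6.8077 ≈ 0.43026 μg/mL.
Ratio ≈ 11.002 / 0.43026 ≈ 25.571.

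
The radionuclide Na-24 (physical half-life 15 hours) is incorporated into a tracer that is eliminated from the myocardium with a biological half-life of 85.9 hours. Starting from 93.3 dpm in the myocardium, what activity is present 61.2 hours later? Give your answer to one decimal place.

1/t_eff = 1/t_phys + 1/t_biol = 1/15 + 1/85.9 = 0.078308 per hour.
t_eff = 15 × 85.9 / (15 + 85.9) ≈ 12.77 hours.
Remaining = 93.3 × (1/2)^(61.2/12.77) = 93.3 × (1/2)^4.7925 ≈ 3.3667 dpm.

3.4 dpm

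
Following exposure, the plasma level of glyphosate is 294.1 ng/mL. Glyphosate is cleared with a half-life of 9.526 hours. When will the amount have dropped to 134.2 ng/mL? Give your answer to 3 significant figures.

Fraction remaining = 134.2/294.1 ≈ 0.45631.
n = log₂(294.1/134.2) = ln(2.1915)/ln 2 ≈ 1.1319 half-lives.
t = n × t½ = 1.1319 × 9.526 ≈ 10.783 hours.

10.8 hours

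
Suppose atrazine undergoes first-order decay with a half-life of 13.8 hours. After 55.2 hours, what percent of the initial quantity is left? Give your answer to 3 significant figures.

6.25%

n = 55.2/13.8 ≈ 4 half-lives.
Fraction remaining = (1/2)^4 ≈ 0.0625, i.e. 6.25%.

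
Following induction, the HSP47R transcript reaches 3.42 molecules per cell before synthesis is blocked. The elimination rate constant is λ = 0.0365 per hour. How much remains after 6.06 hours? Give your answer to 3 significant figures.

t½ = ln 2 / λ = 0.69315 / 0.0365 ≈ 18.99 hours.
Number of half-lives: n = 6.06/18.99 ≈ 0.31911.
Remaining = 3.42 × (1/2)^0.31911 = 3.42 × 0.80156 ≈ 2.7414 molecules per cell.

2.74 molecules per cell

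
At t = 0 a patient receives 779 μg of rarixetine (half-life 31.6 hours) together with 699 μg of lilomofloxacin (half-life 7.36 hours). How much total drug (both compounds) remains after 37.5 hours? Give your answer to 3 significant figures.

363 μg

rarixetine: 779 × (1/2)^(37.5/31.6) = 779 × (1/2)^1.1867 ≈ 342.22 μg.
lilomofloxacin: 699 × (1/2)^(37.5/7.36) = 699 × (1/2)^5.0951 ≈ 20.45 μg.
Total = 342.22 + 20.45 ≈ 362.67 μg.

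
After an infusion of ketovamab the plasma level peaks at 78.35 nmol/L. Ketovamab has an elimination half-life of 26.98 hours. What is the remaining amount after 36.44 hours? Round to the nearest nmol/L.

Number of half-lives: n = 36.44/26.98 ≈ 1.3506.
Remaining = 78.35 × (1/2)^1.3506 = 78.35 × 0.39212 ≈ 30.723 nmol/L.

31 nmol/L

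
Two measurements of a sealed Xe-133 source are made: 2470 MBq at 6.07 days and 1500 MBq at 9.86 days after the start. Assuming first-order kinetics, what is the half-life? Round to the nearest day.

5 days

Over Δt = 9.86 − 6.07 = 3.79 days, the level fell by a factor of 2470/1500 ≈ 1.6467.
n = log₂(1.6467) ≈ 0.71955 half-lives, so t½ = 3.79/0.71955 ≈ 5.2672 days.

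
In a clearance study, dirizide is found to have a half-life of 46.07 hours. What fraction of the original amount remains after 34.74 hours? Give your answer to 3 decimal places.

n = 34.74/46.07 ≈ 0.75407 half-lives.
Fraction remaining = (1/2)^0.75407 ≈ 0.59293.

0.593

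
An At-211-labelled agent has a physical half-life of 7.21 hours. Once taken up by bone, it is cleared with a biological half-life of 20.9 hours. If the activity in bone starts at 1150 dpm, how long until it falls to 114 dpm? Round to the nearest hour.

1/t_eff = 1/t_phys + 1/t_biol = 1/7.21 + 1/20.9 = 0.18654 per hour.
t_eff = 7.21 × 20.9 / (7.21 + 20.9) ≈ 5.3607 hours.
n = log₂(1150/114) ≈ 3.3345; t = 3.3345 × 5.3607 ≈ 17.875 hours.

18 hours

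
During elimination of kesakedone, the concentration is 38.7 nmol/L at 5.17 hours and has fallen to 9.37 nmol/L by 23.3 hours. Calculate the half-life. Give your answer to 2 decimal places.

8.86 hours

Over Δt = 23.3 − 5.17 = 18.13 hours, the level fell by a factor of 38.7/9.37 ≈ 4.1302.
n = log₂(4.1302) ≈ 2.0462 half-lives, so t½ = 18.13/2.0462 ≈ 8.8603 hours.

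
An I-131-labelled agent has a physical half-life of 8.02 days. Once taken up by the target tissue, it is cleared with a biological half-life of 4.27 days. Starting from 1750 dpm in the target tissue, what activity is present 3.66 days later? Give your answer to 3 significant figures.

704 dpm

1/t_eff = 1/t_phys + 1/t_biol = 1/8.02 + 1/4.27 = 0.35888 per day.
t_eff = 8.02 × 4.27 / (8.02 + 4.27) ≈ 2.7864 days.
Remaining = 1750 × (1/2)^(3.66/2.7864) = 1750 × (1/2)^1.3135 ≈ 704.1 dpm.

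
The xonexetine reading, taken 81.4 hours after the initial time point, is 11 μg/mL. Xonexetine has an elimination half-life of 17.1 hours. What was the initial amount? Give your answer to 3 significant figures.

Number of half-lives elapsed: n = 81.4/17.1 ≈ 4.7602.
A₀ = A × 2^n = 11 × 2^4.7602 = 11 × 27.1 ≈ 298.1 μg/mL.

298 μg/mL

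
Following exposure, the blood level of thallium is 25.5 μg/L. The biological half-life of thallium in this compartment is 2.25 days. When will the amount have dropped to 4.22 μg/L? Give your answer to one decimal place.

5.8 days

Fraction remaining = 4.22/25.5 ≈ 0.16549.
n = log₂(25.5/4.22) = ln(6.0427)/ln 2 ≈ 2.5952 half-lives.
t = n × t½ = 2.5952 × 2.25 ≈ 5.8392 days.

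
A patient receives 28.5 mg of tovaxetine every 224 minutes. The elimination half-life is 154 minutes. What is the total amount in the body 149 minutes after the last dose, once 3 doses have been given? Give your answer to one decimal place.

The 3 doses were given 597, 373, 149 minutes ago.
Total = 28.5·(1/2)^(597/154) + 28.5·(1/2)^(373/154) + 28.5·(1/2)^(149/154)
      = 1.9403 + 5.3177 + 14.574 ≈ 21.832 mg.

21.8 mg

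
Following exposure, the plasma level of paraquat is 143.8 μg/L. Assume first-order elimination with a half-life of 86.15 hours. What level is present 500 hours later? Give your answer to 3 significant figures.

2.57 μg/L

Number of half-lives: n = 500/86.15 ≈ 5.8038.
Remaining = 143.8 × (1/2)^5.8038 = 143.8 × 0.017901 ≈ 2.5741 μg/L.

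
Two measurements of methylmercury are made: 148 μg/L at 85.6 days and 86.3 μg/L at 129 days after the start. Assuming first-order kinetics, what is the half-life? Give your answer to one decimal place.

55.8 days

Over Δt = 129 − 85.6 = 43.4 days, the level fell by a factor of 148/86.3 ≈ 1.7149.
n = log₂(1.7149) ≈ 0.77816 half-lives, so t½ = 43.4/0.77816 ≈ 55.772 days.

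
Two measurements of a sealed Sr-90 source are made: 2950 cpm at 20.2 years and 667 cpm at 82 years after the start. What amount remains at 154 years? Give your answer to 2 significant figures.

Over Δt = 82 − 20.2 = 61.8 years, the level fell by a factor of 2950/667 ≈ 4.4228.
n = log₂(4.4228) ≈ 2.145 half-lives, so t½ = 61.8/2.145 ≈ 28.812 years.
From t = 82 to t = 154: 667 × (1/2)^((154−82)/28.812) ≈ 117.99 cpm.

120 cpm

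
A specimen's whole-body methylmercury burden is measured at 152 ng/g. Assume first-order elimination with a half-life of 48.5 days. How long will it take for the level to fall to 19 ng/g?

19/152 = 1/8, so 3 half-lives have elapsed.
t = 3 × 48.5 = 145.5 days.

145.5 days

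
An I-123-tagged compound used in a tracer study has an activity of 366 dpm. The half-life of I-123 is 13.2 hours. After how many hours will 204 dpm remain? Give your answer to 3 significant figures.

Fraction remaining = 204/366 ≈ 0.55738.
n = log₂(366/204) = ln(1.7941)/ln 2 ≈ 0.84327 half-lives.
t = n × t½ = 0.84327 × 13.2 ≈ 11.131 hours.

11.1 hours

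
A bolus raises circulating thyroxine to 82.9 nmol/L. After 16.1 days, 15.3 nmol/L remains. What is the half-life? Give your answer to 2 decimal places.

6.60 days

A/A₀ = 15.3/82.9 ≈ 0.18456.
n = log₂(5.4183) ≈ 2.4378 half-lives elapsed in 16.1 days.
t½ = 16.1/2.4378 ≈ 6.6042 days.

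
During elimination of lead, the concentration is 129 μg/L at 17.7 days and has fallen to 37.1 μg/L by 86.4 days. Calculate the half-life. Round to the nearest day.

38 days

Over Δt = 86.4 − 17.7 = 68.7 days, the level fell by a factor of 129/37.1 ≈ 3.4771.
n = log₂(3.4771) ≈ 1.7979 half-lives, so t½ = 68.7/1.7979 ≈ 38.212 days.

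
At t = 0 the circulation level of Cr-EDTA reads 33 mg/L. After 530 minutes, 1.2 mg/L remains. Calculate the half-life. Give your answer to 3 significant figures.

A/A₀ = 1.2/33 ≈ 0.036364.
n = log₂(27.5) ≈ 4.7814 half-lives elapsed in 530 minutes.
t½ = 530/4.7814 ≈ 110.85 minutes.

111 minutes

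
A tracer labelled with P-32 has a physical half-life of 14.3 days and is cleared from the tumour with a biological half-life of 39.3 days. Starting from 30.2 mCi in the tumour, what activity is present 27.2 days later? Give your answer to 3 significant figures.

5.00 mCi

1/t_eff = 1/t_phys + 1/t_biol = 1/14.3 + 1/39.3 = 0.095375 per day.
t_eff = 14.3 × 39.3 / (14.3 + 39.3) ≈ 10.485 days.
Remaining = 30.2 × (1/2)^(27.2/10.485) = 30.2 × (1/2)^2.5942 ≈ 5.0012 mCi.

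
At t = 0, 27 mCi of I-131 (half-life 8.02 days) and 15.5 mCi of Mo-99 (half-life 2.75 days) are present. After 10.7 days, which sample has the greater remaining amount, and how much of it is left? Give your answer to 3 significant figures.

I-131, 10.7 mCi

I-131: 27 × (1/2)^1.3342 ≈ 10.709 mCi.
Mo-99: 15.5 × (1/2)^3.8909 ≈ 1.0448 mCi.
I-131 has more remaining, at ≈ 10.709 mCi.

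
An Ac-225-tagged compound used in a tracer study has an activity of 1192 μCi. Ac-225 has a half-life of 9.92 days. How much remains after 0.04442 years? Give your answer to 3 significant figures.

Convert the elapsed time: 0.04442 years = 16.2133 days.
Number of half-lives: n = 16.2133/9.92 ≈ 1.6344.
Remaining = 1192 × (1/2)^1.6344 = 1192 × 0.3221 ≈ 383.95 μCi.

384 μCi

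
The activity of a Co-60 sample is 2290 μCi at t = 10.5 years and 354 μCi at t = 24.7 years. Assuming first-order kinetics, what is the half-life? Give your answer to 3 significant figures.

Over Δt = 24.7 − 10.5 = 14.2 years, the level fell by a factor of 2290/354 ≈ 6.4689.
n = log₂(6.4689) ≈ 2.6935 half-lives, so t½ = 14.2/2.6935 ≈ 5.2719 years.

5.27 years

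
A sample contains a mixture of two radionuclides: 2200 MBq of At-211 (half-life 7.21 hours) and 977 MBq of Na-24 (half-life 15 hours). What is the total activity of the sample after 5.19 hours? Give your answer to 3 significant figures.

2100 MBq

At-211: 2200 × (1/2)^(5.19/7.21) = 2200 × (1/2)^0.71983 ≈ 1335.8 MBq.
Na-24: 977 × (1/2)^(5.19/15) = 977 × (1/2)^0.346 ≈ 768.67 MBq.
Total = 1335.8 + 768.67 ≈ 2104.4 MBq.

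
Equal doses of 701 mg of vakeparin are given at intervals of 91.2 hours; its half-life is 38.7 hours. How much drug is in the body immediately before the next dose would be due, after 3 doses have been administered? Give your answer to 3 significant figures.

169 mg

The 3 doses were given 273.6, 182.4, 91.2 hours ago.
Total = 701·(1/2)^(273.6/38.7) + 701·(1/2)^(182.4/38.7) + 701·(1/2)^(91.2/38.7)
      = 5.218 + 26.725 + 136.87 ≈ 168.81 mg.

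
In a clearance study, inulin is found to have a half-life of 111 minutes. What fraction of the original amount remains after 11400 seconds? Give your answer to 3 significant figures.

11400 seconds = 190 minutes.
n = 190/111 ≈ 1.7117 half-lives.
Fraction remaining = (1/2)^1.7117 ≈ 0.3053.

0.305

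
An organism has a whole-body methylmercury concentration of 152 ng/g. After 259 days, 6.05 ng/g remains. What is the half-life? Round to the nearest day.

A/A₀ = 6.05/152 ≈ 0.039803.
n = log₂(25.124) ≈ 4.651 half-lives elapsed in 259 days.
t½ = 259/4.651 ≈ 55.687 days.

56 days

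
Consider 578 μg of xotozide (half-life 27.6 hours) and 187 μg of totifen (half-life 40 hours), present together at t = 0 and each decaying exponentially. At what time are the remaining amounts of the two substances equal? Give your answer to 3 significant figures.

Set 578·(1/2)^(t/27.6) = 187·(1/2)^(t/40).
Taking log₂: log₂(578/187) = t·(1/27.6 − 1/40).
log₂(3.0909) = 1.628; 1/27.6 − 1/40 = 0.011232.
t = 1.628 / 0.011232 ≈ 144.95 hours.

145 hours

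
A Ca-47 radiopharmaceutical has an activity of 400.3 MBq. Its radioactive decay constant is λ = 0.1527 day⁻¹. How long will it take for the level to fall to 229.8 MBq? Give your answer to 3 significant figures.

3.63 days

t½ = ln 2 / λ = 0.69315 / 0.1527 ≈ 4.5393 days.
Fraction remaining = 229.8/400.3 ≈ 0.57407.
n = log₂(400.3/229.8) = ln(1.7419)/ln 2 ≈ 0.8007 half-lives.
t = n × t½ = 0.8007 × 4.5393 ≈ 3.6346 days.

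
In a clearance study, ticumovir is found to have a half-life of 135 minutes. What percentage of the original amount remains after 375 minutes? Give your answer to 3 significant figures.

n = 375/135 ≈ 2.7778 half-lives.
Fraction remaining = (1/2)^2.7778 ≈ 0.14582, i.e. 14.582%.

14.6%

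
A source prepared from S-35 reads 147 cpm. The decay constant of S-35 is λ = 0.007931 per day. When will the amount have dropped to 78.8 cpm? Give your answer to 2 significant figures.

t½ = ln 2 / λ = 0.69315 / 0.007931 ≈ 87.397 days.
Fraction remaining = 78.8/147 ≈ 0.53605.
n = log₂(147/78.8) = ln(1.8655)/ln 2 ≈ 0.89955 half-lives.
t = n × t½ = 0.89955 × 87.397 ≈ 78.618 days.

79 days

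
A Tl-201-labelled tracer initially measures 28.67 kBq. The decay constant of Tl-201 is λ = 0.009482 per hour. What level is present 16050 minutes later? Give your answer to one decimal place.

t½ = ln 2 / λ = 0.69315 / 0.009482 ≈ 73.101 hours.
Convert the elapsed time: 16050 minutes = 267.5 hours.
Number of half-lives: n = 267.5/73.101 ≈ 3.6593.
Remaining = 28.67 × (1/2)^3.6593 = 28.67 × 0.079148 ≈ 2.2692 kBq.

2.3 kBq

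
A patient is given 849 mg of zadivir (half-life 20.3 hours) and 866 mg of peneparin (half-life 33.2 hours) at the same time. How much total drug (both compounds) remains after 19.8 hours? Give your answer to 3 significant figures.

1000 mg

zadivir: 849 × (1/2)^(19.8/20.3) = 849 × (1/2)^0.97537 ≈ 431.81 mg.
peneparin: 866 × (1/2)^(19.8/33.2) = 866 × (1/2)^0.59639 ≈ 572.78 mg.
Total = 431.81 + 572.78 ≈ 1004.6 mg.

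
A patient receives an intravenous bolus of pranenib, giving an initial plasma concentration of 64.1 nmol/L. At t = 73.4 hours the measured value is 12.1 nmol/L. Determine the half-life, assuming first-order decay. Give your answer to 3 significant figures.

30.5 hours

A/A₀ = 12.1/64.1 ≈ 0.18877.
n = log₂(5.2975) ≈ 2.4053 half-lives elapsed in 73.4 hours.
t½ = 73.4/2.4053 ≈ 30.516 hours.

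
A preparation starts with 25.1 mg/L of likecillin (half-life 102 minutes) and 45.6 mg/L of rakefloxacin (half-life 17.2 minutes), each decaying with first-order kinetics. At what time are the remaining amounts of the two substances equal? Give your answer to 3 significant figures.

17.8 minutes

Set 25.1·(1/2)^(t/102) = 45.6·(1/2)^(t/17.2).
Taking log₂: log₂(25.1/45.6) = t·(1/102 − 1/17.2).
log₂(0.55044) = -0.86135; 1/102 − 1/17.2 = -0.048336.
t = -0.86135 / -0.048336 ≈ 17.82 minutes.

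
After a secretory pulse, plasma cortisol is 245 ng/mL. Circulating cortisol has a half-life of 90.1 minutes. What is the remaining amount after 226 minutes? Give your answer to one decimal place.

Number of half-lives: n = 226/90.1 ≈ 2.5083.
Remaining = 245 × (1/2)^2.5083 = 245 × 0.17576 ≈ 43.061 ng/mL.

43.1 ng/mL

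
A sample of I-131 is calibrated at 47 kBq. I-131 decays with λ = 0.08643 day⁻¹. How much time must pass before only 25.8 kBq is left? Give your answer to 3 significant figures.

t½ = ln 2 / λ = 0.69315 / 0.08643 ≈ 8.0198 days.
Fraction remaining = 25.8/47 ≈ 0.54894.
n = log₂(47/25.8) = ln(1.8217)/ln 2 ≈ 0.86529 half-lives.
t = n × t½ = 0.86529 × 8.0198 ≈ 6.9394 days.

6.94 days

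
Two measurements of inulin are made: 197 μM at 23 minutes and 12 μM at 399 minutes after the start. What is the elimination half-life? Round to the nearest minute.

Over Δt = 399 − 23 = 376 minutes, the level fell by a factor of 197/12 ≈ 16.417.
n = log₂(16.417) ≈ 4.0371 half-lives, so t½ = 376/4.0371 ≈ 93.136 minutes.

93 minutes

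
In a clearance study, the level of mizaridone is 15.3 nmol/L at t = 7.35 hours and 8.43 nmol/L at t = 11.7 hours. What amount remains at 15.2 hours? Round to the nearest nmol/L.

5 nmol/L

Over Δt = 11.7 − 7.35 = 4.35 hours, the level fell by a factor of 15.3/8.43 ≈ 1.8149.
n = log₂(1.8149) ≈ 0.85993 half-lives, so t½ = 4.35/0.85993 ≈ 5.0586 hours.
From t = 11.7 to t = 15.2: 8.43 × (1/2)^((15.2−11.7)/5.0586) ≈ 5.2185 nmol/L.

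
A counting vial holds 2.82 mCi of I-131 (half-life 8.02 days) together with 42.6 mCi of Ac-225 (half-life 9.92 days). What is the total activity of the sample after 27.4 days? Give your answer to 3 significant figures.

I-131: 2.82 × (1/2)^(27.4/8.02) = 2.82 × (1/2)^3.4165 ≈ 0.26411 mCi.
Ac-225: 42.6 × (1/2)^(27.4/9.92) = 42.6 × (1/2)^2.7621 ≈ 6.2797 mCi.
Total = 0.26411 + 6.2797 ≈ 6.5438 mCi.

6.54 mCi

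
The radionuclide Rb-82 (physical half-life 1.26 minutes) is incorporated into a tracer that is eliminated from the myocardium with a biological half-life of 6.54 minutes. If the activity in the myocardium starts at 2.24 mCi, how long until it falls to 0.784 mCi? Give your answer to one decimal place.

1/t_eff = 1/t_phys + 1/t_biol = 1/1.26 + 1/6.54 = 0.94656 per minute.
t_eff = 1.26 × 6.54 / (1.26 + 6.54) ≈ 1.0565 minutes.
n = log₂(2.24/0.784) ≈ 1.5146; t = 1.5146 × 1.0565 ≈ 1.6001 minutes.

1.6 minutes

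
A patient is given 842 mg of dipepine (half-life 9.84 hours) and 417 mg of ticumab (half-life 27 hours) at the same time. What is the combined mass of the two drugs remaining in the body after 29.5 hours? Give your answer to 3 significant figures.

301 mg

dipepine: 842 × (1/2)^(29.5/9.84) = 842 × (1/2)^2.998 ≈ 105.4 mg.
ticumab: 417 × (1/2)^(29.5/27) = 417 × (1/2)^1.0926 ≈ 195.54 mg.
Total = 105.4 + 195.54 ≈ 300.94 mg.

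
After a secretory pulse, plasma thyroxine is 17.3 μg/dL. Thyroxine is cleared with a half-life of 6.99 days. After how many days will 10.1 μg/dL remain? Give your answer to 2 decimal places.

Fraction remaining = 10.1/17.3 ≈ 0.58382.
n = log₂(17.3/10.1) = ln(1.7129)/ln 2 ≈ 0.77642 half-lives.
t = n × t½ = 0.77642 × 6.99 ≈ 5.4272 days.

5.43 days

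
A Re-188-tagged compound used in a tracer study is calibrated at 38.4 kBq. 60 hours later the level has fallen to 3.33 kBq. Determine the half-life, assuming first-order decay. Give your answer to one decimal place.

A/A₀ = 3.33/38.4 ≈ 0.086719.
n = log₂(11.532) ≈ 3.5275 half-lives elapsed in 60 hours.
t½ = 60/3.5275 ≈ 17.009 hours.

17.0 hours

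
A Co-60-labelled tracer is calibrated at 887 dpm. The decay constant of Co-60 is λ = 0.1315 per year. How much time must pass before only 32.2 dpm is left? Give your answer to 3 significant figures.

t½ = ln 2 / λ = 0.69315 / 0.1315 ≈ 5.2711 years.
Fraction remaining = 32.2/887 ≈ 0.036302.
n = log₂(887/32.2) = ln(27.547)/ln 2 ≈ 4.7838 half-lives.
t = n × t½ = 4.7838 × 5.2711 ≈ 25.216 years.

25.2 years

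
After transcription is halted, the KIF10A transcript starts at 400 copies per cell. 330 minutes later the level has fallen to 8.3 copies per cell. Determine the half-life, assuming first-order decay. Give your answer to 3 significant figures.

A/A₀ = 8.3/400 ≈ 0.02075.
n = log₂(48.193) ≈ 5.5907 half-lives elapsed in 330 minutes.
t½ = 330/5.5907 ≈ 59.026 minutes.

59.0 minutes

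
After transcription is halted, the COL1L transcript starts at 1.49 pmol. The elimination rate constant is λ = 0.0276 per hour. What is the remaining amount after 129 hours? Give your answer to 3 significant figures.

t½ = ln 2 / λ = 0.69315 / 0.0276 ≈ 25.114 hours.
Number of half-lives: n = 129/25.114 ≈ 5.1366.
Remaining = 1.49 × (1/2)^5.1366 = 1.49 × 0.028427 ≈ 0.042357 pmol.

0.0424 pmol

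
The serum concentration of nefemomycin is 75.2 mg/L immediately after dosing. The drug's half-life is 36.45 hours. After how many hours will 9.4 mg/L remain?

9.4/75.2 = 1/8, so 3 half-lives have elapsed.
t = 3 × 36.45 = 109.35 hours.

109.35 hours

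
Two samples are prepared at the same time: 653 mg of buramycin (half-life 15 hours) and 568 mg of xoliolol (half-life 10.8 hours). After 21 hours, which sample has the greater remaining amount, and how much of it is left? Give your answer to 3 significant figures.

buramycin: 653 × (1/2)^1.4 ≈ 247.44 mg.
xoliolol: 568 × (1/2)^1.9444 ≈ 147.57 mg.
Buramycin has more remaining, at ≈ 247.44 mg.

buramycin, 247 mg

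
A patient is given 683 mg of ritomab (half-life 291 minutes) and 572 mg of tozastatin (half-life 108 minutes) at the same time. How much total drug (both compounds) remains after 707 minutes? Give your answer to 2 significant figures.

ritomab: 683 × (1/2)^(707/291) = 683 × (1/2)^2.4296 ≈ 126.78 mg.
tozastatin: 572 × (1/2)^(707/108) = 572 × (1/2)^6.5463 ≈ 6.1202 mg.
Total = 126.78 + 6.1202 ≈ 132.9 mg.

130 mg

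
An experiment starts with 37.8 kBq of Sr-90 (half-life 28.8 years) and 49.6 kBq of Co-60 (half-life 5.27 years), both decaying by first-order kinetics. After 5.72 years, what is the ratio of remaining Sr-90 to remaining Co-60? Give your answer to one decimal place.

Sr-90: 37.8 × (1/2)^(5.72/28.8) = 37.8 × (1/2)^0.19861 ≈ 32.939 kBq.
Co-60: 49.6 × (1/2)^(5.72/5.27) = 49.6 × (1/2)^1.0854 ≈ 23.375 kBq.
Ratio ≈ 32.939 / 23.375 ≈ 1.4091.

1.4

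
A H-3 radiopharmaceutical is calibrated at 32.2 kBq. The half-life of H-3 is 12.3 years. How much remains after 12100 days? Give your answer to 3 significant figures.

Convert the elapsed time: 12100 days = 33.1507 years.
Number of half-lives: n = 33.1507/12.3 ≈ 2.6952.
Remaining = 32.2 × (1/2)^2.6952 = 32.2 × 0.15441 ≈ 4.9719 kBq.

4.97 kBq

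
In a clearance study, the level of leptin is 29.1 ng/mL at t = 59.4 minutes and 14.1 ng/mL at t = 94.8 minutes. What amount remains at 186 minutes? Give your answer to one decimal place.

Over Δt = 94.8 − 59.4 = 35.4 minutes, the level fell by a factor of 29.1/14.1 ≈ 2.0638.
n = log₂(2.0638) ≈ 1.0453 half-lives, so t½ = 35.4/1.0453 ≈ 33.865 minutes.
From t = 94.8 to t = 186: 14.1 × (1/2)^((186−94.8)/33.865) ≈ 2.1804 ng/mL.

2.2 ng/mL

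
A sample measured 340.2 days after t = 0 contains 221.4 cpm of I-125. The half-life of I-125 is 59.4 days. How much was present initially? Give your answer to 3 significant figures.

Number of half-lives elapsed: n = 340.2/59.4 ≈ 5.7273.
A₀ = A × 2^n = 221.4 × 2^5.7273 = 221.4 × 52.976 ≈ 11729 cpm.

11700 cpm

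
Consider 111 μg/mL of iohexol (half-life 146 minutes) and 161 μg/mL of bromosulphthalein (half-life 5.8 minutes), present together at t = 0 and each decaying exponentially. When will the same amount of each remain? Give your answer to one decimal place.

Set 111·(1/2)^(t/146) = 161·(1/2)^(t/5.8).
Taking log₂: log₂(111/161) = t·(1/146 − 1/5.8).
log₂(0.68944) = -0.5365; 1/146 − 1/5.8 = -0.16556.
t = -0.5365 / -0.16556 ≈ 3.2404 minutes.

3.2 minutes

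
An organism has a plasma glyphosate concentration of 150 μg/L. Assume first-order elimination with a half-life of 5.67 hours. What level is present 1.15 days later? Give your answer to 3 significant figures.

5.14 μg/L

Convert the elapsed time: 1.15 days = 27.6 hours.
Number of half-lives: n = 27.6/5.67 ≈ 4.8677.
Remaining = 150 × (1/2)^4.8677 = 150 × 0.034251 ≈ 5.1376 μg/L.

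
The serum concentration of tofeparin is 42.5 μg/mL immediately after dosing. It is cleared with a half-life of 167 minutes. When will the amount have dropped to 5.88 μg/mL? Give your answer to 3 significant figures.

477 minutes

Fraction remaining = 5.88/42.5 ≈ 0.13835.
n = log₂(42.5/5.88) = ln(7.2279)/ln 2 ≈ 2.8536 half-lives.
t = n × t½ = 2.8536 × 167 ≈ 476.55 minutes.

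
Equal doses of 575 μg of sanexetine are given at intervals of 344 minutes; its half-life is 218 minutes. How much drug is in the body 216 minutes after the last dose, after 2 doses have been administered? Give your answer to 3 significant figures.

The 2 doses were given 560, 216 minutes ago.
Total = 575·(1/2)^(560/218) + 575·(1/2)^(216/218)
      = 96.912 + 289.33 ≈ 386.25 μg.

386 μg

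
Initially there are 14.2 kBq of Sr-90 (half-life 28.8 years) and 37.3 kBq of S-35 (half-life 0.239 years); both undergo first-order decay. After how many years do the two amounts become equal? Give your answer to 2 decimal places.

Set 14.2·(1/2)^(t/28.8) = 37.3·(1/2)^(t/0.239).
Taking log₂: log₂(14.2/37.3) = t·(1/28.8 − 1/0.239).
log₂(0.3807) = -1.3933; 1/28.8 − 1/0.239 = -4.1494.
t = -1.3933 / -4.1494 ≈ 0.33578 years.

0.34 years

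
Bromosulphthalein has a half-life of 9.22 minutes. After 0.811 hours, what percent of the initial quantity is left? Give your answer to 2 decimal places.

0.811 hours = 48.66 minutes.
n = 48.66/9.22 ≈ 5.2777 half-lives.
Fraction remaining = (1/2)^5.2777 ≈ 0.025779, i.e. 2.5779%.

2.58%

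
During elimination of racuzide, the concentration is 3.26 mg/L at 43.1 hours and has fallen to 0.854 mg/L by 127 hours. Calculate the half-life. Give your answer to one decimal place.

Over Δt = 127 − 43.1 = 83.9 hours, the level fell by a factor of 3.26/0.854 ≈ 3.8173.
n = log₂(3.8173) ≈ 1.9326 half-lives, so t½ = 83.9/1.9326 ≈ 43.414 hours.

43.4 hours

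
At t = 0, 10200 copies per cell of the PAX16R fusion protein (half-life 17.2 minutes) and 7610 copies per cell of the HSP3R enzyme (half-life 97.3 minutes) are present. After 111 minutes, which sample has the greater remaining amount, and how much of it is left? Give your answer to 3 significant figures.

HSP3R enzyme, 3450 copies per cell

PAX16R fusion protein: 10200 × (1/2)^6.4535 ≈ 116.39 copies per cell.
HSP3R enzyme: 7610 × (1/2)^1.1408 ≈ 3451.2 copies per cell.
HSP3R enzyme has more remaining, at ≈ 3451.2 copies per cell.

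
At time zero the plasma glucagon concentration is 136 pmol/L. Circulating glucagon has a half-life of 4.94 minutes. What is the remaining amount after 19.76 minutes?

8.5 pmol/L

Elapsed time is 4 half-lives (19.76/4.94).
Each half-life halves the amount: 136 × (1/2)^4 = 136/16 = 8.5 pmol/L.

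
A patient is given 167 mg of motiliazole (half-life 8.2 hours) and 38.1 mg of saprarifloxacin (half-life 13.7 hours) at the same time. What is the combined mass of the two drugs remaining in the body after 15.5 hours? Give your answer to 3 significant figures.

62.4 mg

motiliazole: 167 × (1/2)^(15.5/8.2) = 167 × (1/2)^1.8902 ≈ 45.05 mg.
saprarifloxacin: 38.1 × (1/2)^(15.5/13.7) = 38.1 × (1/2)^1.1314 ≈ 17.392 mg.
Total = 45.05 + 17.392 ≈ 62.442 mg.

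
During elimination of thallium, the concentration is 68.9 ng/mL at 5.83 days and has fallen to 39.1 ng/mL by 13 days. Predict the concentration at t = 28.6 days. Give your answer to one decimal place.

11.4 ng/mL

Over Δt = 13 − 5.83 = 7.17 days, the level fell by a factor of 68.9/39.1 ≈ 1.7621.
n = log₂(1.7621) ≈ 0.81734 half-lives, so t½ = 7.17/0.81734 ≈ 8.7724 days.
From t = 13 to t = 28.6: 39.1 × (1/2)^((28.6−13)/8.7724) ≈ 11.399 ng/mL.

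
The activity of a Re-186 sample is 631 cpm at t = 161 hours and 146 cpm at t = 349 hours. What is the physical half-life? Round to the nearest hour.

Over Δt = 349 − 161 = 188 hours, the level fell by a factor of 631/146 ≈ 4.3219.
n = log₂(4.3219) ≈ 2.1117 half-lives, so t½ = 188/2.1117 ≈ 89.029 hours.

89 hours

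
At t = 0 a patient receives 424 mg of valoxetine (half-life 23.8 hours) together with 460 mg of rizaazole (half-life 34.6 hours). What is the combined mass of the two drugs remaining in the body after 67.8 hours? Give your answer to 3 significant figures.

177 mg

valoxetine: 424 × (1/2)^(67.8/23.8) = 424 × (1/2)^2.8487 ≈ 58.859 mg.
rizaazole: 460 × (1/2)^(67.8/34.6) = 460 × (1/2)^1.9595 ≈ 118.27 mg.
Total = 58.859 + 118.27 ≈ 177.13 mg.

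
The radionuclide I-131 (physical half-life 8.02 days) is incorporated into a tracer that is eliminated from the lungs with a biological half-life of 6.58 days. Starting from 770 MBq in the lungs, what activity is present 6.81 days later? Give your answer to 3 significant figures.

209 MBq

1/t_eff = 1/t_phys + 1/t_biol = 1/8.02 + 1/6.58 = 0.27666 per day.
t_eff = 8.02 × 6.58 / (8.02 + 6.58) ≈ 3.6145 days.
Remaining = 770 × (1/2)^(6.81/3.6145) = 770 × (1/2)^1.8841 ≈ 208.61 MBq.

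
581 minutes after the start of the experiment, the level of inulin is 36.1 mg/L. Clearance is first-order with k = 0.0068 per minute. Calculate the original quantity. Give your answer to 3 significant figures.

1880 mg/L

t½ = ln 2 / k = 0.69315 / 0.0068 ≈ 101.93 minutes.
Number of half-lives elapsed: n = 581/101.93 ≈ 5.6998.
A₀ = A × 2^n = 36.1 × 2^5.6998 = 36.1 × 51.977 ≈ 1876.4 mg/L.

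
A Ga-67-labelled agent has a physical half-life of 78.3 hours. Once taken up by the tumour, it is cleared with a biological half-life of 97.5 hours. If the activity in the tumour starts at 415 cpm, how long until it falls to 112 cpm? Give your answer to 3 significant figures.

1/t_eff = 1/t_phys + 1/t_biol = 1/78.3 + 1/97.5 = 0.023028 per hour.
t_eff = 78.3 × 97.5 / (78.3 + 97.5) ≈ 43.426 hours.
n = log₂(415/112) ≈ 1.8896; t = 1.8896 × 43.426 ≈ 82.058 hours.

82.1 hours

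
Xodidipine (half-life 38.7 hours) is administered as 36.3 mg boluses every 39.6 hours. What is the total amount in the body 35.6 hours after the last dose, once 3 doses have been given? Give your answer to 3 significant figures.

The 3 doses were given 114.8, 75.2, 35.6 hours ago.
Total = 36.3·(1/2)^(114.8/38.7) + 36.3·(1/2)^(75.2/38.7) + 36.3·(1/2)^(35.6/38.7)
      = 4.6444 + 9.4397 + 19.186 ≈ 33.27 mg.

33.3 mg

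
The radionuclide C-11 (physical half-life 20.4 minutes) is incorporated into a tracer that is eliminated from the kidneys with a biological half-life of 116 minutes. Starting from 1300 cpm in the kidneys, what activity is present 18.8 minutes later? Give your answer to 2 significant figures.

1/t_eff = 1/t_phys + 1/t_biol = 1/20.4 + 1/116 = 0.05764 per minute.
t_eff = 20.4 × 116 / (20.4 + 116) ≈ 17.349 minutes.
Remaining = 1300 × (1/2)^(18.8/17.349) = 1300 × (1/2)^1.0836 ≈ 613.39 cpm.

610 cpm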